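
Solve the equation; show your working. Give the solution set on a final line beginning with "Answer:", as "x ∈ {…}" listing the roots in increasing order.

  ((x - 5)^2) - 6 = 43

Step 1. [((x - 5)^2) - 6 = 43] -6 is outermost — add 6 both sides, so sub: (x - 5)^2 = 49.
Step 2. [(x - 5)^2 = 49] 49 ≥ 0, LHS is (·)² — take ±√ ⇒ sqrt: x - 5 = 7 or -7.
Step 3. [x - 5 = 7 or -7] the outer -5 inverts by adding 5 ⇒ sub: x = 12 or -2.

Answer: x ∈ {-2, 12}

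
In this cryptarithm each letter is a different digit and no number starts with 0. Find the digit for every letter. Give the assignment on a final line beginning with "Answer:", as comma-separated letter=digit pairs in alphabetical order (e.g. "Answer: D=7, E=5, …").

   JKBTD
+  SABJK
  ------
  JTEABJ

Step 1. [col 1: D + K ≡ J (mod 10)] several values work for D in column 1 (D + K ≡ J (mod 10), carry-in 0); try D=8 ⇒ D=8.
Step 2. [col 1: D + K ≡ J (mod 10)] several values work for J in column 1 (D + K ≡ J (mod 10), carry-in 0); try J=1 ⇒ J=1.
Step 3. [col 1: D + K ≡ J (mod 10)] from column 1 (D=8, J=1, carry-in 0, digits 1,8 already taken and all letters distinct): K must equal 3, so K=3.
Step 4. [col 2: T + J ≡ B (mod 10)] T=0 is one option consistent with column 2 (T + J ≡ B (mod 10), carry-in 1) — take it. So T=0.
Step 5. [col 2: T + J ≡ B (mod 10)] in column 2 we have T+J≡B with carry-in 1; given T=0, J=1 and digits 0,1,3,8 already taken and all letters distinct, that pins B to 2. So B=2.
Step 6. [col 3: B + B ≡ A (mod 10)] column 3 reads B+B+carry(0)=A with B=2; with digits 0,1,2,3,8 already taken and all letters distinct, the only value for A is 4, so A=4.
Step 7. [col 4: K + A ≡ E (mod 10)] column 4 reads K+A+carry(0)=E with K=3, A=4; with digits 0,1,2,3,4,8 already taken and all letters distinct, the only value for E is 7. So E=7.
Step 8. [col 5: J + S ≡ T (mod 10)] column 5 reads J+S+carry(0)=T with J=1, T=0; with digits 0,1,2,3,4,7,8 already taken and all letters distinct, the only value for S is 9. So S=9.

Answer: A=4, B=2, D=8, E=7, J=1, K=3, S=9, T=0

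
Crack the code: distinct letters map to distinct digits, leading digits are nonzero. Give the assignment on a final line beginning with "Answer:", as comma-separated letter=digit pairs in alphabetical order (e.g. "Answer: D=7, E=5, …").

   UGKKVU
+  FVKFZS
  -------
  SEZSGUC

Step 1. [col 1: U + S ≡ C (mod 10)] no forcing yet in column 1 (carry-in 0); S=1 is free and consistent — try it, so S=1.
Step 2. [col 1: U + S ≡ C (mod 10)] column 1 (U + S ≡ C (mod 10), carry-in 0) doesn't pin C yet; pick C=0 and continue, so C=0.
Step 3. [col 1: U + S ≡ C (mod 10)] column 1: given S=1, C=0, carry-in 0, and digits 0,1 already taken and all letters distinct, U+S≡C (mod 10) forces U=9 ⇒ U=9.
Step 4. [col 2: V + Z ≡ U (mod 10)] several values work for Z in column 2 (V + Z ≡ U (mod 10), carry-in 1); try Z=6. So Z=6.
Step 5. [col 2: V + Z ≡ U (mod 10)] column 2 reads V+Z+carry(1)=U with Z=6, U=9; with digits 0,1,6,9 already taken and all letters distinct, the only value for V is 2. So V=2.
Step 6. [col 3: K + F ≡ G (mod 10)] several values work for K in column 3 (K + F ≡ G (mod 10), carry-in 0); try K=5 ⇒ K=5.
Step 7. [col 3: K + F ≡ G (mod 10)] column 3 (K + F ≡ G (mod 10), carry-in 0) doesn't pin G yet; pick G=3 and continue ⇒ G=3.
Step 8. [col 3: K + F ≡ G (mod 10)] in column 3 we have K+F≡G with carry-in 0; given K=5, G=3 and digits 0,1,2,3,5,6,9 already taken and all letters distinct, that pins F to 8, so F=8.
Step 9. [col 6: U + F ≡ E (mod 10)] column 6 reads U+F+carry(0)=E with U=9, F=8; with digits 0,1,2,3,5,6,8,9 already taken and all letters distinct, the only value for E is 7 ⇒ E=7.

Answer: C=0, E=7, F=8, G=3, K=5, S=1, U=9, V=2, Z=6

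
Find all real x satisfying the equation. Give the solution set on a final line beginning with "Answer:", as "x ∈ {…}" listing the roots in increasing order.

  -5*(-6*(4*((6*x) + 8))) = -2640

Step 1. [-5*(-6*(4*((6*x) + 8))) = -2640] -5·(inner) — divide through by -5, so div: -6*(4*((6*x) + 8)) = 528.
Step 2. [-6*(4*((6*x) + 8)) = 528] LHS = -6·(…); ÷-6 both sides, so div: 4*((6*x) + 8) = -88.
Step 3. [4*((6*x) + 8) = -88] leading coefficient 4: divide by 4 ⇒ div: (6*x) + 8 = -22.
Step 4. [(6*x) + 8 = -22] 8 comes off first (subtract 8), so sub: 6*x = -30.
Step 5. [6*x = -30] 6·(inner) — divide through by 6 ⇒ div: x = -5.

Answer: x ∈ {-5}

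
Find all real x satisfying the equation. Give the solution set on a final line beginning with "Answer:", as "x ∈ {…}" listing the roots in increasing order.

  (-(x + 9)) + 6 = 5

Step 1. [(-(x + 9)) + 6 = 5] peel the +6: subtract 6 from each side, so sub: -(x + 9) = -1.
Step 2. [-(x + 9) = -1] leading − — multiply by −1. So neg: x + 9 = 1.
Step 3. [x + 9 = 1] the outer +9 inverts by subtracting 9. So sub: x = -8.

Answer: x ∈ {-8}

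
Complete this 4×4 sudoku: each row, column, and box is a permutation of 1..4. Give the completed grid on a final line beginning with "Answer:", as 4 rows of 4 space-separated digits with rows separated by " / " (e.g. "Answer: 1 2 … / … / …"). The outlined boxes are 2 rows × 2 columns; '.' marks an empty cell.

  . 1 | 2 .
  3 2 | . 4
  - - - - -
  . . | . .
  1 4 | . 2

Step 1. [r3c3∈{1,3,4}] in row 3, 4 fits only at r3c3, so r3c3=4.
Step 2. [r4c3∈{3}] r4c3 is down to just 3 ⇒ r4c3=3.
Step 3. [r2c3∈{1}] only 1 remains possible at r2c3 ⇒ r2c3=1.
Step 4. [r1c1∈{4}] r1c1 has the single candidate 4. So r1c1=4.
Step 5. [r3c2∈{3}] r3c2 has the single candidate 3. So r3c2=3.
Step 6. [r3c4∈{1}] only 1 remains possible at r3c4. So r3c4=1.
Step 7. [r3c1∈{2}] r3c1 has the single candidate 2 ⇒ r3c1=2.
Step 8. [r1c4∈{3}] r1c4 is down to just 3 ⇒ r1c4=3.

Answer: 4 1 2 3 / 3 2 1 4 / 2 3 4 1 / 1 4 3 2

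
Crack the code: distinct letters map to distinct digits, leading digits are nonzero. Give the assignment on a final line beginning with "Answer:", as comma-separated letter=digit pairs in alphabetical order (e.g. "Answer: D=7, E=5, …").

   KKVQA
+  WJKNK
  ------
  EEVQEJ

Step 1. [col 1: A + K ≡ J (mod 10)] no forcing yet in column 1 (carry-in 0); J=6 is free and consistent — try it ⇒ J=6.
Step 2. [col 1: A + K ≡ J (mod 10)] K=7 is one option consistent with column 1 (A + K ≡ J (mod 10), carry-in 0) — take it, so K=7.
Step 3. [col 1: A + K ≡ J (mod 10)] column 1 reads A+K+carry(0)=J with K=7, J=6; with digits 6,7 already taken and all letters distinct, the only value for A is 9 ⇒ A=9.
Step 4. [col 2: Q + N ≡ E (mod 10)] no forcing yet in column 2 (carry-in 1); Q=2 is free and consistent — try it. So Q=2.
Step 5. [col 2: Q + N ≡ E (mod 10)] no forcing yet in column 2 (carry-in 1); E=1 is free and consistent — try it. So E=1.
Step 6. [col 2: Q + N ≡ E (mod 10)] column 2: given Q=2, E=1, carry-in 1, and digits 1,2,6,7,9 already taken and all letters distinct, Q+N≡E (mod 10) forces N=8. So N=8.
Step 7. [col 3: V + K ≡ Q (mod 10)] from column 3 (K=7, Q=2, carry-in 1, digits 1,2,6,7,8,9 already taken and all letters distinct): V must equal 4. So V=4.
Step 8. [col 5: K + W ≡ E (mod 10)] in column 5 we have K+W≡E with carry-in 1; given K=7, E=1 and digits 1,2,4,6,7,8,9 already taken and all letters distinct, that pins W to 3 ⇒ W=3.

Answer: A=9, E=1, J=6, K=7, N=8, Q=2, V=4, W=3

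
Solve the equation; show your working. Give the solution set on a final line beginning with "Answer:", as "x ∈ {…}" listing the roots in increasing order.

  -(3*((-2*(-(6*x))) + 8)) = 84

Step 1. [-(3*((-2*(-(6*x))) + 8)) = 84] LHS negated; negate both sides. So neg: 3*((-2*(-(6*x))) + 8) = -84.
Step 2. [3*((-2*(-(6*x))) + 8) = -84] divide by the outer 3. So div: (-2*(-(6*x))) + 8 = -28.
Step 3. [(-2*(-(6*x))) + 8 = -28] common factor -2 (LHS and -28) — divide through ⇒ factor: (-(6*x)) - 4 = 14.
Step 4. [(-(6*x)) - 4 = 14] add 4: x sits inside (… - 4). So sub: -(6*x) = 18.
Step 5. [-(6*x) = 18] leading − — multiply by −1, so neg: 6*x = -18.
Step 6. [6*x = -18] LHS = 6·(…); ÷6 both sides, so div: x = -3.

Answer: x ∈ {-3}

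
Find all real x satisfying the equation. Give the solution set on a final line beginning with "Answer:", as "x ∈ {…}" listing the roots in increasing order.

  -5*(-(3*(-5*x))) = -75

Step 1. [-5*(-(3*(-5*x))) = -75] -5 out front; divide by -5. So div: -(3*(-5*x)) = 15.
Step 2. [-(3*(-5*x)) = 15] LHS negated; negate both sides ⇒ neg: 3*(-5*x) = -15.
Step 3. [3*(-5*x) = -15] divide by the outer 3, so div: -5*x = -5.
Step 4. [-5*x = -5] -5·(inner) — divide through by -5, so div: x = 1.

Answer: x ∈ {1}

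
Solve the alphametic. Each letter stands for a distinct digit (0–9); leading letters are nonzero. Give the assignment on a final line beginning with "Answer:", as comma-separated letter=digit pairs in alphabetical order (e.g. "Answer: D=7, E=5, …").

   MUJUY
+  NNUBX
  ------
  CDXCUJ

Step 1. [C] C is the leading digit of a 6-digit sum of two 5-digit numbers; the final carry is exactly 1, so C=1.
Step 2. [col 1: Y + X ≡ J (mod 10)] no forcing yet in column 1 (carry-in 0); X=5 is free and consistent — try it ⇒ X=5.
Step 3. [col 1: Y + X ≡ J (mod 10)] column 1 (Y + X ≡ J (mod 10), carry-in 0) doesn't pin Y yet; pick Y=7 and continue. So Y=7.
Step 4. [col 1: Y + X ≡ J (mod 10)] column 1: given Y=7, X=5, carry-in 0, and digits 1,5,7 already taken and all letters distinct, Y+X≡J (mod 10) forces J=2. So J=2.
Step 5. [col 2: U + B ≡ U (mod 10)] in column 2 we have U+B≡U with carry-in 1; given nothing yet and digits 1,2,5,7 already taken and all letters distinct, that pins B to 9, so B=9.
Step 6. [col 2: U + B ≡ U (mod 10)] column 2 (U + B ≡ U (mod 10), carry-in 1) doesn't pin U yet; pick U=8 and continue ⇒ U=8.
Step 7. [col 4: U + N ≡ X (mod 10)] column 4: given U=8, X=5, carry-in 1, and digits 1,2,5,7,8,9 already taken and all letters distinct, U+N≡X (mod 10) forces N=6, so N=6.
Step 8. [col 5: M + N ≡ D (mod 10)] in column 5 we have M+N≡D with carry-in 1; given N=6 and digits 1,2,5,6,7,8,9 already taken and all letters distinct, that pins M to 3. So M=3.
Step 9. [col 5: M + N ≡ D (mod 10)] in column 5 we have M+N≡D with carry-in 1; given M=3, N=6 and digits 1,2,3,5,6,7,8,9 already taken and all letters distinct, that pins D to 0, so D=0.

Answer: B=9, C=1, D=0, J=2, M=3, N=6, U=8, X=5, Y=7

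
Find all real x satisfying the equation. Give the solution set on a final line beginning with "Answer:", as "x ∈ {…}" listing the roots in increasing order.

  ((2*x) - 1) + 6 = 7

Step 1. [((2*x) - 1) + 6 = 7] +6 is outermost — subtract 6 both sides. So sub: (2*x) - 1 = 1.
Step 2. [(2*x) - 1 = 1] add 1: x sits inside (… - 1). So sub: 2*x = 2.
Step 3. [2*x = 2] 2·(inner) — divide through by 2. So div: x = 1.

Answer: x ∈ {1}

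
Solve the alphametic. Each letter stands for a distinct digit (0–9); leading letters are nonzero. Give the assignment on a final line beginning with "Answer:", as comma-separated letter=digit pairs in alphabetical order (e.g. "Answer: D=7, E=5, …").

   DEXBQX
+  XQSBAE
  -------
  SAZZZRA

Step 1. [col 1: X + E ≡ A (mod 10)] column 1 (X + E ≡ A (mod 10), carry-in 0) doesn't pin A yet; pick A=3 and continue ⇒ A=3.
Step 2. [col 1: X + E ≡ A (mod 10)] E=9 is one option consistent with column 1 (X + E ≡ A (mod 10), carry-in 0) — take it ⇒ E=9.
Step 3. [S] adding two 6-digit numbers gives at most 6+1 digits, and here it does — S is that final carry and must be 1, so S=1.
Step 4. [col 1: X + E ≡ A (mod 10)] from column 1 (E=9, A=3, carry-in 0, digits 1,3,9 already taken and all letters distinct): X must equal 4, so X=4.
Step 5. [col 2: Q + A ≡ R (mod 10)] several values work for Q in column 2 (Q + A ≡ R (mod 10), carry-in 1); try Q=6. So Q=6.
Step 6. [col 2: Q + A ≡ R (mod 10)] column 2: given Q=6, A=3, carry-in 1, and digits 1,3,4,6,9 already taken and all letters distinct, Q+A≡R (mod 10) forces R=0. So R=0.
Step 7. [col 3: B + B ≡ Z (mod 10)] column 3 (B + B ≡ Z (mod 10), carry-in 1) doesn't pin B yet; pick B=2 and continue ⇒ B=2.
Step 8. [col 3: B + B ≡ Z (mod 10)] from column 3 (B=2, carry-in 1, digits 0,1,2,3,4,6,9 already taken and all letters distinct): Z must equal 5. So Z=5.
Step 9. [col 6: D + X ≡ A (mod 10)] from column 6 (X=4, A=3, carry-in 1, digits 0,1,2,3,4,5,6,9 already taken and all letters distinct): D must equal 8. So D=8.

Answer: A=3, B=2, D=8, E=9, Q=6, R=0, S=1, X=4, Z=5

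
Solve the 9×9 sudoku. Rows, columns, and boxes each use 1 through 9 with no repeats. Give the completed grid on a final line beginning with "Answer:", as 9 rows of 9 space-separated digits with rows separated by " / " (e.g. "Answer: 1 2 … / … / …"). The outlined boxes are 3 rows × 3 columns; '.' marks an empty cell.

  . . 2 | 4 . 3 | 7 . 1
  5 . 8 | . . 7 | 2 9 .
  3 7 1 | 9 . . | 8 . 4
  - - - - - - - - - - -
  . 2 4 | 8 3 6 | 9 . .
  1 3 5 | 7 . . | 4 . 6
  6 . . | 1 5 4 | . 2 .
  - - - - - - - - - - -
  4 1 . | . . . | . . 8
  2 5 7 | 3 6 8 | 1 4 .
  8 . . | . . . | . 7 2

Step 1. [r7c8∈{3,5,6}] r7c8 is the only open cell in col 8 admitting 3 ⇒ r7c8=3.
Step 2. [r9c4∈{5}] r9c4 has the single candidate 5. So r9c4=5.
Step 3. [r1c8∈{5,6}] r1c8 is the only open cell in row 1 admitting 5 ⇒ r1c8=5.
Step 4. [r9c7∈{6}] only 6 remains possible at r9c7 ⇒ r9c7=6.
Step 5. [r9c2∈{9}] only 9 remains possible at r9c2, so r9c2=9.
Step 6. [r3c5∈{2}] nothing but 2 survives at r3c5 ⇒ r3c5=2.
Step 7. [r6c9∈{3,7}] row 6 places 7 nowhere but r6c9 ⇒ r6c9=7.
Step 8. [r5c6∈{2,9}] across row 5, 2 lands solely at r5c6, so r5c6=2.
Step 9. [r2c2∈{4,6}] in row 2, 4 fits only at r2c2, so r2c2=4.
Step 10. [r7c6∈{9}] r7c6 is down to just 9 ⇒ r7c6=9.
Step 11. [r9c5∈{1,4}] in row 9, 4 fits only at r9c5, so r9c5=4.
Step 12. [r7c3∈{6}] nothing but 6 survives at r7c3. So r7c3=6.
Step 13. [r1c5∈{8}] r1c5 has the single candidate 8. So r1c5=8.
Step 14. [r4c1∈{7}] r4c1 has the single candidate 7 ⇒ r4c1=7.
Step 15. [r7c5∈{7}] r7c5 is down to just 7. So r7c5=7.
Step 16. [r6c2∈{8}] nothing but 8 survives at r6c2, so r6c2=8.
Step 17. [r6c3∈{9}] r6c3 has the single candidate 9, so r6c3=9.
Step 18. [r5c5∈{9}] r5c5's peers cover all but 9. So r5c5=9.
Step 19. [r7c4∈{2}] r7c4 has the single candidate 2 ⇒ r7c4=2.
Step 20. [r9c6∈{1}] nothing but 1 survives at r9c6 ⇒ r9c6=1.
Step 21. [r3c8∈{6}] only 6 remains possible at r3c8. So r3c8=6.
Step 22. [r6c7∈{3}] r6c7's peers cover all but 3 ⇒ r6c7=3.
Step 23. [r7c7∈{5}] r7c7 has the single candidate 5, so r7c7=5.
Step 24. [r1c1∈{9}] r1c1's peers cover all but 9, so r1c1=9.
Step 25. [r8c9∈{9}] nothing but 9 survives at r8c9, so r8c9=9.
Step 26. [r4c8∈{1}] r4c8 has the single candidate 1 ⇒ r4c8=1.
Step 27. [r1c2∈{6}] r1c2 has the single candidate 6, so r1c2=6.
Step 28. [r4c9∈{5}] r4c9's peers cover all but 5, so r4c9=5.
Step 29. [r3c6∈{5}] r3c6's peers cover all but 5. So r3c6=5.
Step 30. [r2c5∈{1}] nothing but 1 survives at r2c5. So r2c5=1.
Step 31. [r9c3∈{3}] r9c3 is down to just 3, so r9c3=3.
Step 32. [r2c9∈{3}] nothing but 3 survives at r2c9 ⇒ r2c9=3.
Step 33. [r2c4∈{6}] nothing but 6 survives at r2c4. So r2c4=6.
Step 34. [r5c8∈{8}] r5c8's peers cover all but 8 ⇒ r5c8=8.

Answer: 9 6 2 4 8 3 7 5 1 / 5 4 8 6 1 7 2 9 3 / 3 7 1 9 2 5 8 6 4 / 7 2 4 8 3 6 9 1 5 / 1 3 5 7 9 2 4 8 6 / 6 8 9 1 5 4 3 2 7 / 4 1 6 2 7 9 5 3 8 / 2 5 7 3 6 8 1 4 9 / 8 9 3 5 4 1 6 7 2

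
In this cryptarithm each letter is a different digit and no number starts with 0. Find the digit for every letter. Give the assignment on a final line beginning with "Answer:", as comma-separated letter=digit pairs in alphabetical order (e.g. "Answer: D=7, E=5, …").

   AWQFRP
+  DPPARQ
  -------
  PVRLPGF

Step 1. [col 1: P + Q ≡ F (mod 10)] several values work for F in column 1 (P + Q ≡ F (mod 10), carry-in 0); try F=7 ⇒ F=7.
Step 2. [col 1: P + Q ≡ F (mod 10)] Q=6 is one option consistent with column 1 (P + Q ≡ F (mod 10), carry-in 0) — take it, so Q=6.
Step 3. [col 1: P + Q ≡ F (mod 10)] column 1 reads P+Q+carry(0)=F with Q=6, F=7; with digits 6,7 already taken and all letters distinct, the only value for P is 1. So P=1.
Step 4. [col 2: R + R ≡ G (mod 10)] several values work for G in column 2 (R + R ≡ G (mod 10), carry-in 0); try G=0 ⇒ G=0.
Step 5. [col 2: R + R ≡ G (mod 10)] in column 2 we have R+R≡G with carry-in 0; given G=0 and digits 0,1,6,7 already taken and all letters distinct, that pins R to 5 ⇒ R=5.
Step 6. [col 3: F + A ≡ P (mod 10)] from column 3 (F=7, P=1, carry-in 1, digits 0,1,5,6,7 already taken and all letters distinct): A must equal 3, so A=3.
Step 7. [col 4: Q + P ≡ L (mod 10)] in column 4 we have Q+P≡L with carry-in 1; given Q=6, P=1 and digits 0,1,3,5,6,7 already taken and all letters distinct, that pins L to 8 ⇒ L=8.
Step 8. [col 5: W + P ≡ R (mod 10)] column 5: given P=1, R=5, carry-in 0, and digits 0,1,3,5,6,7,8 already taken and all letters distinct, W+P≡R (mod 10) forces W=4. So W=4.
Step 9. [col 6: A + D ≡ V (mod 10)] column 6: given A=3, carry-in 0, and digits 0,1,3,4,5,6,7,8 already taken and all letters distinct, A+D≡V (mod 10) forces D=9. So D=9.
Step 10. [col 6: A + D ≡ V (mod 10)] in column 6 we have A+D≡V with carry-in 0; given A=3, D=9 and digits 0,1,3,4,5,6,7,8,9 already taken and all letters distinct, that pins V to 2, so V=2.

Answer: A=3, D=9, F=7, G=0, L=8, P=1, Q=6, R=5, V=2, W=4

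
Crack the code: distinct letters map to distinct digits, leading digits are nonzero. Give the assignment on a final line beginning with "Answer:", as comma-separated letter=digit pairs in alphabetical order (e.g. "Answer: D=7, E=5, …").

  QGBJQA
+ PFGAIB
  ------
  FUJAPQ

Step 1. [col 1: A + B ≡ Q (mod 10)] column 1 (A + B ≡ Q (mod 10), carry-in 0) doesn't pin Q yet; pick Q=1 and continue, so Q=1.
Step 2. [col 1: A + B ≡ Q (mod 10)] B=2 is one option consistent with column 1 (A + B ≡ Q (mod 10), carry-in 0) — take it. So B=2.
Step 3. [col 1: A + B ≡ Q (mod 10)] column 1: given B=2, Q=1, carry-in 0, and digits 1,2 already taken and all letters distinct, A+B≡Q (mod 10) forces A=9 ⇒ A=9.
Step 4. [col 2: Q + I ≡ P (mod 10)] no forcing yet in column 2 (carry-in 1); I=3 is free and consistent — try it ⇒ I=3.
Step 5. [col 2: Q + I ≡ P (mod 10)] column 2: given Q=1, I=3, carry-in 1, and digits 1,2,3,9 already taken and all letters distinct, Q+I≡P (mod 10) forces P=5, so P=5.
Step 6. [col 3: J + A ≡ A (mod 10)] in column 3 we have J+A≡A with carry-in 0; given A=9 and digits 1,2,3,5,9 already taken and all letters distinct, that pins J to 0 ⇒ J=0.
Step 7. [col 4: B + G ≡ J (mod 10)] column 4: given B=2, J=0, carry-in 0, and digits 0,1,2,3,5,9 already taken and all letters distinct, B+G≡J (mod 10) forces G=8 ⇒ G=8.
Step 8. [col 5: G + F ≡ U (mod 10)] column 5: given G=8, carry-in 1, and digits 0,1,2,3,5,8,9 already taken and all letters distinct, G+F≡U (mod 10) forces F=7 ⇒ F=7.
Step 9. [col 5: G + F ≡ U (mod 10)] from column 5 (G=8, F=7, carry-in 1, digits 0,1,2,3,5,7,8,9 already taken and all letters distinct): U must equal 6. So U=6.

Answer: A=9, B=2, F=7, G=8, I=3, J=0, P=5, Q=1, U=6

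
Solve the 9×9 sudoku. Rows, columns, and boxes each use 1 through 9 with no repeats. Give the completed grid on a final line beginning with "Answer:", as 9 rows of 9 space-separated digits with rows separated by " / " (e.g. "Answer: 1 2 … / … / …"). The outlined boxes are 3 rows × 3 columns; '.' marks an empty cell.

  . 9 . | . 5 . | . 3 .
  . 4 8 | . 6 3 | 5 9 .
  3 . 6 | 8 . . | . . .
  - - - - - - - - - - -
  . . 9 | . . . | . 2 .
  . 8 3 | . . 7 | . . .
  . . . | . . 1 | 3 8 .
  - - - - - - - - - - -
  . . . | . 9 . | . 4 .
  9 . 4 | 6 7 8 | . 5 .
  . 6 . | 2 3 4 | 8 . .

Step 1. [r7c4∈{1,5}] r7c4 is the only open cell in box 8 admitting 1 ⇒ r7c4=1.
Step 2. [r5c8∈{1,6}] in col 8, 6 fits only at r5c8 ⇒ r5c8=6.
Step 3. [r3c2∈{1,2,5,7}] r3c2 is the only open cell in row 3 admitting 5. So r3c2=5.
Step 4. [r1c6∈{2}] nothing but 2 survives at r1c6 ⇒ r1c6=2.
Step 5. [r2c1∈{1,2,7}] box 1 places 2 nowhere but r2c1, so r2c1=2.
Step 6. [r2c9∈{1,7}] across row 2, 1 lands solely at r2c9. So r2c9=1.
Step 7. [r3c8∈{7}] r3c8's peers cover all but 7 ⇒ r3c8=7.
Step 8. [r5c7∈{1,4,9}] col 7 places 9 nowhere but r5c7, so r5c7=9.
Step 9. [r5c1∈{1,4,5}] in row 5, 1 fits only at r5c1, so r5c1=1.
Step 10. [r4c2∈{7}] r4c2's peers cover all but 7. So r4c2=7.
Step 11. [r7c7∈{2,6,7}] col 7 places 7 nowhere but r7c7. So r7c7=7.
Step 12. [r8c2∈{1,2,3}] col 2 places 1 nowhere but r8c2, so r8c2=1.
Step 13. [r6c1∈{4,5,6}] row 6 places 6 nowhere but r6c1 ⇒ r6c1=6.
Step 14. [r4c1∈{4,5}] col 1 places 4 nowhere but r4c1 ⇒ r4c1=4.
Step 15. [r6c3∈{2,5}] r6c3 is the only open cell in box 4 admitting 5 ⇒ r6c3=5.
Step 16. [r8c7∈{2}] r8c7's peers cover all but 2. So r8c7=2.
Step 17. [r3c7∈{4}] only 4 remains possible at r3c7. So r3c7=4.
Step 18. [r4c9∈{5}] nothing but 5 survives at r4c9. So r4c9=5.
Step 19. [r1c1∈{7}] r1c1 has the single candidate 7. So r1c1=7.
Step 20. [r5c9∈{4}] r5c9 is down to just 4, so r5c9=4.
Step 21. [r6c5∈{2,4}] 4 has one home in col 5: r6c5 ⇒ r6c5=4.
Step 22. [r7c9∈{3,6}] r7c9 is the only open cell in row 7 admitting 6, so r7c9=6.
Step 23. [r9c1∈{5}] nothing but 5 survives at r9c1, so r9c1=5.
Step 24. [r7c2∈{2,3}] 3 has one home in row 7: r7c2. So r7c2=3.
Step 25. [r7c1∈{8}] r7c1 has the single candidate 8, so r7c1=8.
Step 26. [r7c3∈{2}] r7c3's peers cover all but 2. So r7c3=2.
Step 27. [r4c5∈{8}] r4c5 has the single candidate 8. So r4c5=8.
Step 28. [r1c4∈{4}] r1c4 has the single candidate 4 ⇒ r1c4=4.
Step 29. [r2c4∈{7}] nothing but 7 survives at r2c4, so r2c4=7.
Step 30. [r4c6∈{6}] r4c6 is down to just 6 ⇒ r4c6=6.
Step 31. [r9c8∈{1}] r9c8's peers cover all but 1 ⇒ r9c8=1.
Step 32. [r3c6∈{9}] r3c6's peers cover all but 9 ⇒ r3c6=9.
Step 33. [r4c7∈{1}] nothing but 1 survives at r4c7 ⇒ r4c7=1.
Step 34. [r6c4∈{9}] only 9 remains possible at r6c4 ⇒ r6c4=9.
Step 35. [r1c7∈{6}] r1c7 has the single candidate 6 ⇒ r1c7=6.
Step 36. [r5c5∈{2}] nothing but 2 survives at r5c5, so r5c5=2.
Step 37. [r3c9∈{2}] only 2 remains possible at r3c9, so r3c9=2.
Step 38. [r6c9∈{7}] nothing but 7 survives at r6c9, so r6c9=7.
Step 39. [r1c3∈{1}] only 1 remains possible at r1c3. So r1c3=1.
Step 40. [r8c9∈{3}] only 3 remains possible at r8c9, so r8c9=3.
Step 41. [r5c4∈{5}] r5c4 is down to just 5. So r5c4=5.
Step 42. [r4c4∈{3}] nothing but 3 survives at r4c4 ⇒ r4c4=3.
Step 43. [r1c9∈{8}] r1c9 has the single candidate 8, so r1c9=8.
Step 44. [r7c6∈{5}] r7c6 is down to just 5 ⇒ r7c6=5.
Step 45. [r9c3∈{7}] nothing but 7 survives at r9c3 ⇒ r9c3=7.
Step 46. [r6c2∈{2}] only 2 remains possible at r6c2 ⇒ r6c2=2.
Step 47. [r3c5∈{1}] r3c5 is down to just 1 ⇒ r3c5=1.
Step 48. [r9c9∈{9}] r9c9 is down to just 9. So r9c9=9.

Answer: 7 9 1 4 5 2 6 3 8 / 2 4 8 7 6 3 5 9 1 / 3 5 6 8 1 9 4 7 2 / 4 7 9 3 8 6 1 2 5 / 1 8 3 5 2 7 9 6 4 / 6 2 5 9 4 1 3 8 7 / 8 3 2 1 9 5 7 4 6 / 9 1 4 6 7 8 2 5 3 / 5 6 7 2 3 4 8 1 9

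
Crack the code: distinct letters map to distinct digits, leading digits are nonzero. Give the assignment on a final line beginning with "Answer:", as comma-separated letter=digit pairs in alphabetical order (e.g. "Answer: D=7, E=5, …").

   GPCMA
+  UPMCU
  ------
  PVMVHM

Step 1. [P] the sum has 6 digits but both addends have 5; that extra leading digit P is the final carry, namely 1, so P=1.
Step 2. [col 1: A + U ≡ M (mod 10)] column 1 (A + U ≡ M (mod 10), carry-in 0) doesn't pin A yet; pick A=4 and continue ⇒ A=4.
Step 3. [col 1: A + U ≡ M (mod 10)] M=2 is one option consistent with column 1 (A + U ≡ M (mod 10), carry-in 0) — take it, so M=2.
Step 4. [col 1: A + U ≡ M (mod 10)] in column 1 we have A+U≡M with carry-in 0; given A=4, M=2 and digits 1,2,4 already taken and all letters distinct, that pins U to 8, so U=8.
Step 5. [col 2: M + C ≡ H (mod 10)] no forcing yet in column 2 (carry-in 1); H=6 is free and consistent — try it ⇒ H=6.
Step 6. [col 2: M + C ≡ H (mod 10)] column 2 reads M+C+carry(1)=H with M=2, H=6; with digits 1,2,4,6,8 already taken and all letters distinct, the only value for C is 3. So C=3.
Step 7. [col 3: C + M ≡ V (mod 10)] in column 3 we have C+M≡V with carry-in 0; given C=3, M=2 and digits 1,2,3,4,6,8 already taken and all letters distinct, that pins V to 5, so V=5.
Step 8. [col 5: G + U ≡ V (mod 10)] in column 5 we have G+U≡V with carry-in 0; given U=8, V=5 and digits 1,2,3,4,5,6,8 already taken and all letters distinct, that pins G to 7. So G=7.

Answer: A=4, C=3, G=7, H=6, M=2, P=1, U=8, V=5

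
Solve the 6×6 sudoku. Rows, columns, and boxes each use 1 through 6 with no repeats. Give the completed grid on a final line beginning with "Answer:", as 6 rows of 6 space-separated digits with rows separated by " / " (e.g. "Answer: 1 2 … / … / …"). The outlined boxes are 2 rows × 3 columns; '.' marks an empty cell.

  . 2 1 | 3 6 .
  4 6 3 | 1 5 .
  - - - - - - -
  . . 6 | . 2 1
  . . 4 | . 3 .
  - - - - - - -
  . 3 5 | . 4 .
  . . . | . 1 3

Step 1. [r4c6∈{5,6}] r4c6 is the only open cell in col 6 admitting 5, so r4c6=5.
Step 2. [r5c6∈{2,6}] r5c6 is the only open cell in col 6 admitting 6 ⇒ r5c6=6.
Step 3. [r6c3∈{2}] nothing but 2 survives at r6c3 ⇒ r6c3=2.
Step 4. [r5c1∈{1}] only 1 remains possible at r5c1, so r5c1=1.
Step 5. [r3c1∈{3,5}] across row 3, 3 lands solely at r3c1. So r3c1=3.
Step 6. [r5c4∈{2}] r5c4 is down to just 2 ⇒ r5c4=2.
Step 7. [r4c4∈{6}] r4c4 has the single candidate 6 ⇒ r4c4=6.
Step 8. [r3c4∈{4}] only 4 remains possible at r3c4, so r3c4=4.
Step 9. [r6c2∈{4}] r6c2's peers cover all but 4 ⇒ r6c2=4.
Step 10. [r6c4∈{5}] r6c4 has the single candidate 5 ⇒ r6c4=5.
Step 11. [r1c1∈{5}] r1c1 is down to just 5, so r1c1=5.
Step 12. [r4c2∈{1}] r4c2's peers cover all but 1 ⇒ r4c2=1.
Step 13. [r1c6∈{4}] r1c6 has the single candidate 4. So r1c6=4.
Step 14. [r2c6∈{2}] r2c6's peers cover all but 2, so r2c6=2.
Step 15. [r4c1∈{2}] r4c1 is down to just 2, so r4c1=2.
Step 16. [r6c1∈{6}] nothing but 6 survives at r6c1, so r6c1=6.
Step 17. [r3c2∈{5}] nothing but 5 survives at r3c2 ⇒ r3c2=5.

Answer: 5 2 1 3 6 4 / 4 6 3 1 5 2 / 3 5 6 4 2 1 / 2 1 4 6 3 5 / 1 3 5 2 4 6 / 6 4 2 5 1 3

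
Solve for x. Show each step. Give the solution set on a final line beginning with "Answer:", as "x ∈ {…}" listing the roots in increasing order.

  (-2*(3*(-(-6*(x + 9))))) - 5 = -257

Step 1. [(-2*(3*(-(-6*(x + 9))))) - 5 = -257] peel the -5: add 5 from each side, so sub: -2*(3*(-(-6*(x + 9)))) = -252.
Step 2. [-2*(3*(-(-6*(x + 9)))) = -252] divide by the outer -2. So div: 3*(-(-6*(x + 9))) = 126.
Step 3. [3*(-(-6*(x + 9))) = 126] 3·(inner) — divide through by 3 ⇒ div: -(-6*(x + 9)) = 42.
Step 4. [-(-6*(x + 9)) = 42] leading − — multiply by −1. So neg: -6*(x + 9) = -42.
Step 5. [-6*(x + 9) = -42] -6·(inner) — divide through by -6. So div: x + 9 = 7.
Step 6. [x + 9 = 7] +9 is outermost — subtract 9 both sides. So sub: x = -2.

Answer: x ∈ {-2}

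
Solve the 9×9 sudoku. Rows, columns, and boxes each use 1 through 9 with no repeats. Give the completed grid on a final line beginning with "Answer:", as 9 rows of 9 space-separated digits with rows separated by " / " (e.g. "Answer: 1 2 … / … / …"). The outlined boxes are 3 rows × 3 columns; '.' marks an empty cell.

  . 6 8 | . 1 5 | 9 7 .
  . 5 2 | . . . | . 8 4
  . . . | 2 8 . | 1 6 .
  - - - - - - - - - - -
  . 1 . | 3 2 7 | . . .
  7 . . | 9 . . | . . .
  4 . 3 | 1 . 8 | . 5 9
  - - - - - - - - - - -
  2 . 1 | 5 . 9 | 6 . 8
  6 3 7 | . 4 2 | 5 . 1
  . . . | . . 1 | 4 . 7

Step 1. [r2c7∈{3}] r2c7's peers cover all but 3 ⇒ r2c7=3.
Step 2. [r6c5∈{6}] r6c5 has the single candidate 6. So r6c5=6.
Step 3. [r7c8∈{3}] r7c8 has the single candidate 3 ⇒ r7c8=3.
Step 4. [r3c3∈{4,9}] 4 has one home in col 3: r3c3 ⇒ r3c3=4.
Step 5. [r9c4∈{6,8}] 6 has one home in row 9: r9c4. So r9c4=6.
Step 6. [r4c9∈{6}] nothing but 6 survives at r4c9 ⇒ r4c9=6.
Step 7. [r9c8∈{2,9}] across row 9, 2 lands solely at r9c8 ⇒ r9c8=2.
Step 8. [r6c2∈{2}] r6c2's peers cover all but 2. So r6c2=2.
Step 9. [r5c2∈{8}] r5c2 is down to just 8, so r5c2=8.
Step 10. [r9c2∈{9}] r9c2 has the single candidate 9 ⇒ r9c2=9.
Step 11. [r3c1∈{3,9}] 9 has one home in row 3: r3c1. So r3c1=9.
Step 12. [r4c1∈{5}] r4c1's peers cover all but 5, so r4c1=5.
Step 13. [r2c4∈{7}] only 7 remains possible at r2c4 ⇒ r2c4=7.
Step 14. [r5c9∈{2,3}] across row 5, 3 lands solely at r5c9, so r5c9=3.
Step 15. [r5c6∈{4}] only 4 remains possible at r5c6 ⇒ r5c6=4.
Step 16. [r4c3∈{9}] only 9 remains possible at r4c3 ⇒ r4c3=9.
Step 17. [r4c7∈{8}] r4c7 has the single candidate 8. So r4c7=8.
Step 18. [r3c2∈{7}] r3c2's peers cover all but 7, so r3c2=7.
Step 19. [r5c7∈{2}] only 2 remains possible at r5c7, so r5c7=2.
Step 20. [r8c4∈{8}] only 8 remains possible at r8c4. So r8c4=8.
Step 21. [r3c9∈{5}] r3c9's peers cover all but 5 ⇒ r3c9=5.
Step 22. [r2c6∈{6}] r2c6 has the single candidate 6, so r2c6=6.
Step 23. [r1c9∈{2}] only 2 remains possible at r1c9. So r1c9=2.
Step 24. [r4c8∈{4}] r4c8's peers cover all but 4. So r4c8=4.
Step 25. [r2c1∈{1}] nothing but 1 survives at r2c1 ⇒ r2c1=1.
Step 26. [r1c4∈{4}] only 4 remains possible at r1c4, so r1c4=4.
Step 27. [r3c6∈{3}] r3c6's peers cover all but 3 ⇒ r3c6=3.
Step 28. [r7c2∈{4}] only 4 remains possible at r7c2. So r7c2=4.
Step 29. [r6c7∈{7}] nothing but 7 survives at r6c7, so r6c7=7.
Step 30. [r1c1∈{3}] r1c1's peers cover all but 3, so r1c1=3.
Step 31. [r9c3∈{5}] nothing but 5 survives at r9c3, so r9c3=5.
Step 32. [r8c8∈{9}] r8c8 is down to just 9 ⇒ r8c8=9.
Step 33. [r9c5∈{3}] only 3 remains possible at r9c5, so r9c5=3.
Step 34. [r2c5∈{9}] r2c5 is down to just 9, so r2c5=9.
Step 35. [r5c5∈{5}] r5c5 is down to just 5 ⇒ r5c5=5.
Step 36. [r5c8∈{1}] nothing but 1 survives at r5c8 ⇒ r5c8=1.
Step 37. [r7c5∈{7}] r7c5 has the single candidate 7, so r7c5=7.
Step 38. [r9c1∈{8}] r9c1's peers cover all but 8, so r9c1=8.
Step 39. [r5c3∈{6}] r5c3 is down to just 6, so r5c3=6.

Answer: 3 6 8 4 1 5 9 7 2 / 1 5 2 7 9 6 3 8 4 / 9 7 4 2 8 3 1 6 5 / 5 1 9 3 2 7 8 4 6 / 7 8 6 9 5 4 2 1 3 / 4 2 3 1 6 8 7 5 9 / 2 4 1 5 7 9 6 3 8 / 6 3 7 8 4 2 5 9 1 / 8 9 5 6 3 1 4 2 7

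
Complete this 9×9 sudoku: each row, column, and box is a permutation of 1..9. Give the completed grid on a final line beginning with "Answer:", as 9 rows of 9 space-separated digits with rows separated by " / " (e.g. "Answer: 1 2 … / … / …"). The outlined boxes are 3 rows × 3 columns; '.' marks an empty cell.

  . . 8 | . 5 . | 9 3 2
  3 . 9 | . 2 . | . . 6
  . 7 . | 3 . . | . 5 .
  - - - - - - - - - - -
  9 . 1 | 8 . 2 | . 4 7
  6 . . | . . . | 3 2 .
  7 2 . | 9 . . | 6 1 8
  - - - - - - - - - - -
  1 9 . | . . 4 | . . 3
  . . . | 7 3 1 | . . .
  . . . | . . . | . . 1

Step 1. [r1c1∈{4}] r1c1 has the single candidate 4. So r1c1=4.
Step 2. [r4c7∈{5}] r4c7 is down to just 5 ⇒ r4c7=5.
Step 3. [r8c9∈{4,5,9}] in col 9, 5 fits only at r8c9. So r8c9=5.
Step 4. [r9c1∈{2,5,8}] r9c1 is the only open cell in col 1 admitting 5. So r9c1=5.
Step 5. [r8c1∈{2,8}] col 1 places 8 nowhere but r8c1 ⇒ r8c1=8.
Step 6. [r6c5∈{4}] r6c5's peers cover all but 4, so r6c5=4.
Step 7. [r7c4∈{2,5,6}] across row 7, 5 lands solely at r7c4 ⇒ r7c4=5.
Step 8. [r1c6∈{6,7}] row 1 places 7 nowhere but r1c6, so r1c6=7.
Step 9. [r2c6∈{8}] only 8 remains possible at r2c6. So r2c6=8.
Step 10. [r3c7∈{1,4,8}] r3c7 is the only open cell in row 3 admitting 8, so r3c7=8.
Step 11. [r3c5∈{1,6,9}] in row 3, 1 fits only at r3c5 ⇒ r3c5=1.
Step 12. [r9c5∈{6,8,9}] in col 5, 9 fits only at r9c5. So r9c5=9.
Step 13. [r9c6∈{6}] r9c6 has the single candidate 6 ⇒ r9c6=6.
Step 14. [r3c3∈{2,6}] row 3 places 6 nowhere but r3c3 ⇒ r3c3=6.
Step 15. [r2c8∈{7}] nothing but 7 survives at r2c8 ⇒ r2c8=7.
Step 16. [r5c6∈{5}] r5c6 is down to just 5 ⇒ r5c6=5.
Step 17. [r5c3∈{4}] r5c3 is down to just 4 ⇒ r5c3=4.
Step 18. [r8c3∈{2}] r8c3's peers cover all but 2. So r8c3=2.
Step 19. [r8c7∈{4}] r8c7 is down to just 4. So r8c7=4.
Step 20. [r7c3∈{7}] only 7 remains possible at r7c3. So r7c3=7.
Step 21. [r9c3∈{3}] only 3 remains possible at r9c3 ⇒ r9c3=3.
Step 22. [r7c8∈{6,8}] r7c8 is the only open cell in row 7 admitting 6 ⇒ r7c8=6.
Step 23. [r2c2∈{1,5}] r2c2 is the only open cell in row 2 admitting 5. So r2c2=5.
Step 24. [r7c7∈{2}] r7c7's peers cover all but 2, so r7c7=2.
Step 25. [r7c5∈{8}] r7c5's peers cover all but 8. So r7c5=8.
Step 26. [r5c2∈{8}] only 8 remains possible at r5c2. So r5c2=8.
Step 27. [r8c8∈{9}] r8c8's peers cover all but 9. So r8c8=9.
Step 28. [r4c5∈{6}] nothing but 6 survives at r4c5. So r4c5=6.
Step 29. [r9c2∈{4}] nothing but 4 survives at r9c2. So r9c2=4.
Step 30. [r4c2∈{3}] r4c2's peers cover all but 3. So r4c2=3.
Step 31. [r2c4∈{4}] nothing but 4 survives at r2c4. So r2c4=4.
Step 32. [r2c7∈{1}] only 1 remains possible at r2c7. So r2c7=1.
Step 33. [r5c9∈{9}] only 9 remains possible at r5c9. So r5c9=9.
Step 34. [r3c6∈{9}] r3c6's peers cover all but 9 ⇒ r3c6=9.
Step 35. [r3c1∈{2}] r3c1's peers cover all but 2 ⇒ r3c1=2.
Step 36. [r9c4∈{2}] r9c4 has the single candidate 2. So r9c4=2.
Step 37. [r6c3∈{5}] r6c3 has the single candidate 5, so r6c3=5.
Step 38. [r1c4∈{6}] r1c4's peers cover all but 6. So r1c4=6.
Step 39. [r5c4∈{1}] nothing but 1 survives at r5c4 ⇒ r5c4=1.
Step 40. [r9c8∈{8}] nothing but 8 survives at r9c8, so r9c8=8.
Step 41. [r3c9∈{4}] r3c9 has the single candidate 4. So r3c9=4.
Step 42. [r9c7∈{7}] r9c7 has the single candidate 7, so r9c7=7.
Step 43. [r5c5∈{7}] r5c5's peers cover all but 7, so r5c5=7.
Step 44. [r6c6∈{3}] r6c6 has the single candidate 3 ⇒ r6c6=3.
Step 45. [r8c2∈{6}] nothing but 6 survives at r8c2 ⇒ r8c2=6.
Step 46. [r1c2∈{1}] r1c2 is down to just 1, so r1c2=1.

Answer: 4 1 8 6 5 7 9 3 2 / 3 5 9 4 2 8 1 7 6 / 2 7 6 3 1 9 8 5 4 / 9 3 1 8 6 2 5 4 7 / 6 8 4 1 7 5 3 2 9 / 7 2 5 9 4 3 6 1 8 / 1 9 7 5 8 4 2 6 3 / 8 6 2 7 3 1 4 9 5 / 5 4 3 2 9 6 7 8 1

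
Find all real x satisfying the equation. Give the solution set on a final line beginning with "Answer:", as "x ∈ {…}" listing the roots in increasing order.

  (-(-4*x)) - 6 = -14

Step 1. [(-(-4*x)) - 6 = -14] the outer -6 inverts by adding 6, so sub: -(-4*x) = -8.
Step 2. [-(-4*x) = -8] leading − — multiply by −1 ⇒ neg: -4*x = 8.
Step 3. [-4*x = 8] -4 out front; divide by -4. So div: x = -2.

Answer: x ∈ {-2}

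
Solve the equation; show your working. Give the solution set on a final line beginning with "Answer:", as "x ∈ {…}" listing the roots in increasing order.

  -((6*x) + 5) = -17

Step 1. [-((6*x) + 5) = -17] LHS negated; negate both sides, so neg: (6*x) + 5 = 17.
Step 2. [(6*x) + 5 = 17] subtract 5: x sits inside (… + 5). So sub: 6*x = 12.
Step 3. [6*x = 12] leading coefficient 6: divide by 6, so div: x = 2.

Answer: x ∈ {2}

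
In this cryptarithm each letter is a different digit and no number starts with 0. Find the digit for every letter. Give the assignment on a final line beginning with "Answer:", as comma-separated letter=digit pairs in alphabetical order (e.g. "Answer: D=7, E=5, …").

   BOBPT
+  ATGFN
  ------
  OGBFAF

Step 1. [col 1: T + N ≡ F (mod 10)] several values work for T in column 1 (T + N ≡ F (mod 10), carry-in 0); try T=6. So T=6.
Step 2. [col 1: T + N ≡ F (mod 10)] several values work for F in column 1 (T + N ≡ F (mod 10), carry-in 0); try F=8 ⇒ F=8.
Step 3. [col 1: T + N ≡ F (mod 10)] column 1 reads T+N+carry(0)=F with T=6, F=8; with digits 6,8 already taken and all letters distinct, the only value for N is 2, so N=2.
Step 4. [col 2: P + F ≡ A (mod 10)] A=3 is one option consistent with column 2 (P + F ≡ A (mod 10), carry-in 0) — take it, so A=3.
Step 5. [col 2: P + F ≡ A (mod 10)] column 2: given F=8, A=3, carry-in 0, and digits 2,3,6,8 already taken and all letters distinct, P+F≡A (mod 10) forces P=5 ⇒ P=5.
Step 6. [col 3: B + G ≡ F (mod 10)] G=0 is one option consistent with column 3 (B + G ≡ F (mod 10), carry-in 1) — take it, so G=0.
Step 7. [col 3: B + G ≡ F (mod 10)] from column 3 (G=0, F=8, carry-in 1, digits 0,2,3,5,6,8 already taken and all letters distinct): B must equal 7. So B=7.
Step 8. [col 4: O + T ≡ B (mod 10)] column 4: given T=6, B=7, carry-in 0, and digits 0,2,3,5,6,7,8 already taken and all letters distinct, O+T≡B (mod 10) forces O=1, so O=1.

Answer: A=3, B=7, F=8, G=0, N=2, O=1, P=5, T=6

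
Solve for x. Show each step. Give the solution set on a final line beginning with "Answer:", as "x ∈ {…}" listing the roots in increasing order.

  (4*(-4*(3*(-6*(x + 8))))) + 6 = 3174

Step 1. [(4*(-4*(3*(-6*(x + 8))))) + 6 = 3174] +6 is outermost — subtract 6 both sides. So sub: 4*(-4*(3*(-6*(x + 8)))) = 3168.
Step 2. [4*(-4*(3*(-6*(x + 8)))) = 3168] 4·(inner) — divide through by 4. So div: -4*(3*(-6*(x + 8))) = 792.
Step 3. [-4*(3*(-6*(x + 8))) = 792] -4·(inner) — divide through by -4. So div: 3*(-6*(x + 8)) = -198.
Step 4. [3*(-6*(x + 8)) = -198] 3·(inner) — divide through by 3. So div: -6*(x + 8) = -66.
Step 5. [-6*(x + 8) = -66] leading coefficient -6: divide by -6. So div: x + 8 = 11.
Step 6. [x + 8 = 11] the outer +8 inverts by subtracting 8, so sub: x = 3.

Answer: x ∈ {3}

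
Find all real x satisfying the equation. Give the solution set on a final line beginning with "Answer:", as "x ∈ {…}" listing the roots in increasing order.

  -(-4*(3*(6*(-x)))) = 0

Step 1. [-(-4*(3*(6*(-x)))) = 0] leading − — multiply by −1 ⇒ neg: -4*(3*(6*(-x))) = 0.
Step 2. [-4*(3*(6*(-x))) = 0] divide by the outer -4, so div: 3*(6*(-x)) = 0.
Step 3. [3*(6*(-x)) = 0] 3·(inner) — divide through by 3 ⇒ div: 6*(-x) = 0.
Step 4. [6*(-x) = 0] 6 out front; divide by 6 ⇒ div: -x = 0.
Step 5. [-x = 0] leading − — multiply by −1. So neg: x = 0.

Answer: x ∈ {0}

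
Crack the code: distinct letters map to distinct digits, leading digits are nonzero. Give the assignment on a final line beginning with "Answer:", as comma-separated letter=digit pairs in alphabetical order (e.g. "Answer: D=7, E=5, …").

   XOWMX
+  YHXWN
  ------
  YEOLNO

Step 1. [col 1: X + N ≡ O (mod 10)] column 1 (X + N ≡ O (mod 10), carry-in 0) doesn't pin N yet; pick N=4 and continue ⇒ N=4.
Step 2. [col 1: X + N ≡ O (mod 10)] several values work for X in column 1 (X + N ≡ O (mod 10), carry-in 0); try X=8, so X=8.
Step 3. [col 1: X + N ≡ O (mod 10)] from column 1 (X=8, N=4, carry-in 0, digits 4,8 already taken and all letters distinct): O must equal 2, so O=2.
Step 4. [col 2: M + W ≡ N (mod 10)] column 2 (M + W ≡ N (mod 10), carry-in 1) doesn't pin W yet; pick W=6 and continue ⇒ W=6.
Step 5. [col 2: M + W ≡ N (mod 10)] column 2 reads M+W+carry(1)=N with W=6, N=4; with digits 2,4,6,8 already taken and all letters distinct, the only value for M is 7, so M=7.
Step 6. [Y] adding two 5-digit numbers gives at most 5+1 digits, and here it does — Y is that final carry and must be 1 ⇒ Y=1.
Step 7. [col 3: W + X ≡ L (mod 10)] column 3: given W=6, X=8, carry-in 1, and digits 1,2,4,6,7,8 already taken and all letters distinct, W+X≡L (mod 10) forces L=5, so L=5.
Step 8. [col 4: O + H ≡ O (mod 10)] in column 4 we have O+H≡O with carry-in 1; given O=2 and digits 1,2,4,5,6,7,8 already taken and all letters distinct, that pins H to 9, so H=9.
Step 9. [col 5: X + Y ≡ E (mod 10)] column 5 reads X+Y+carry(1)=E with X=8, Y=1; with digits 1,2,4,5,6,7,8,9 already taken and all letters distinct, the only value for E is 0 ⇒ E=0.

Answer: E=0, H=9, L=5, M=7, N=4, O=2, W=6, X=8, Y=1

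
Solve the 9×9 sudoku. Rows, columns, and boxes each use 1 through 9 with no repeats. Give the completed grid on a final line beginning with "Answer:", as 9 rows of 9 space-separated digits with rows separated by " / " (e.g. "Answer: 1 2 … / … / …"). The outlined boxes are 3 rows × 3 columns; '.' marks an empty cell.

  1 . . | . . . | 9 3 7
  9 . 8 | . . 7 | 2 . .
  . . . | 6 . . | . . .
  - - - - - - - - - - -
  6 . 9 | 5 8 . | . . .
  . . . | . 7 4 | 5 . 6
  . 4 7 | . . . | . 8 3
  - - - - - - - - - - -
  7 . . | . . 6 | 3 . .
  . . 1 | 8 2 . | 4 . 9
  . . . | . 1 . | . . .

Step 1. [r6c7∈{1}] r6c7 is down to just 1. So r6c7=1.
Step 2. [r9c7∈{6,7,8}] 6 has one home in col 7: r9c7 ⇒ r9c7=6.
Step 3. [r1c3∈{2,4,5,6}] 6 has one home in col 3: r1c3, so r1c3=6.
Step 4. [r9c4∈{3,4,7,9}] col 4 places 7 nowhere but r9c4 ⇒ r9c4=7.
Step 5. [r6c1∈{2,5}] r6c1 is the only open cell in row 6 admitting 5 ⇒ r6c1=5.
Step 6. [r8c1∈{3}] r8c1 has the single candidate 3. So r8c1=3.
Step 7. [r8c6∈{5}] r8c6 has the single candidate 5 ⇒ r8c6=5.
Step 8. [r3c2∈{2,3,5,7}] in row 3, 7 fits only at r3c2, so r3c2=7.
Step 9. [r9c6∈{3,9}] across row 9, 3 lands solely at r9c6 ⇒ r9c6=3.
Step 10. [r5c4∈{1,2,3,9}] in box 5, 3 fits only at r5c4 ⇒ r5c4=3.
Step 11. [r5c3∈{2}] r5c3 is down to just 2, so r5c3=2.
Step 12. [r2c4∈{1,4}] col 4 places 1 nowhere but r2c4. So r2c4=1.
Step 13. [r9c2∈{2,5,8,9}] 9 has one home in row 9: r9c2 ⇒ r9c2=9.
Step 14. [r3c3∈{3,4,5}] 3 has one home in col 3: r3c3 ⇒ r3c3=3.
Step 15. [r2c2∈{5}] r2c2's peers cover all but 5 ⇒ r2c2=5.
Step 16. [r2c9∈{4}] only 4 remains possible at r2c9 ⇒ r2c9=4.
Step 17. [r4c9∈{2}] r4c9 has the single candidate 2, so r4c9=2.
Step 18. [r1c2∈{2}] nothing but 2 survives at r1c2. So r1c2=2.
Step 19. [r9c1∈{2,4,8}] r9c1 is the only open cell in col 1 admitting 2. So r9c1=2.
Step 20. [r9c8∈{5}] nothing but 5 survives at r9c8, so r9c8=5.
Step 21. [r3c9∈{1,5,8}] col 9 places 5 nowhere but r3c9. So r3c9=5.
Step 22. [r1c4∈{4}] r1c4 has the single candidate 4. So r1c4=4.
Step 23. [r3c6∈{2,8,9}] r3c6 is the only open cell in row 3 admitting 2. So r3c6=2.
Step 24. [r6c6∈{9}] r6c6 is down to just 9. So r6c6=9.
Step 25. [r5c2∈{1,8}] across row 5, 1 lands solely at r5c2 ⇒ r5c2=1.
Step 26. [r7c5∈{4,9}] r7c5 is the only open cell in col 5 admitting 4 ⇒ r7c5=4.
Step 27. [r7c9∈{1,8}] 1 has one home in col 9: r7c9, so r7c9=1.
Step 28. [r8c8∈{7}] r8c8 is down to just 7 ⇒ r8c8=7.
Step 29. [r9c9∈{8}] r9c9 has the single candidate 8, so r9c9=8.
Step 30. [r3c8∈{1}] r3c8's peers cover all but 1, so r3c8=1.
Step 31. [r3c5∈{9}] r3c5's peers cover all but 9, so r3c5=9.
Step 32. [r4c7∈{7}] r4c7's peers cover all but 7, so r4c7=7.
Step 33. [r2c5∈{3}] r2c5 has the single candidate 3 ⇒ r2c5=3.
Step 34. [r9c3∈{4}] r9c3 has the single candidate 4 ⇒ r9c3=4.
Step 35. [r8c2∈{6}] r8c2 has the single candidate 6, so r8c2=6.
Step 36. [r7c4∈{9}] only 9 remains possible at r7c4 ⇒ r7c4=9.
Step 37. [r6c5∈{6}] only 6 remains possible at r6c5 ⇒ r6c5=6.
Step 38. [r5c1∈{8}] only 8 remains possible at r5c1 ⇒ r5c1=8.
Step 39. [r7c3∈{5}] r7c3 is down to just 5, so r7c3=5.
Step 40. [r2c8∈{6}] r2c8 is down to just 6. So r2c8=6.
Step 41. [r1c6∈{8}] nothing but 8 survives at r1c6, so r1c6=8.
Step 42. [r1c5∈{5}] r1c5's peers cover all but 5. So r1c5=5.
Step 43. [r7c2∈{8}] r7c2's peers cover all but 8, so r7c2=8.
Step 44. [r7c8∈{2}] r7c8 has the single candidate 2 ⇒ r7c8=2.
Step 45. [r3c7∈{8}] nothing but 8 survives at r3c7, so r3c7=8.
Step 46. [r4c2∈{3}] r4c2 is down to just 3. So r4c2=3.
Step 47. [r6c4∈{2}] only 2 remains possible at r6c4 ⇒ r6c4=2.
Step 48. [r3c1∈{4}] r3c1 is down to just 4. So r3c1=4.
Step 49. [r5c8∈{9}] r5c8 is down to just 9, so r5c8=9.
Step 50. [r4c8∈{4}] r4c8's peers cover all but 4, so r4c8=4.
Step 51. [r4c6∈{1}] only 1 remains possible at r4c6 ⇒ r4c6=1.

Answer: 1 2 6 4 5 8 9 3 7 / 9 5 8 1 3 7 2 6 4 / 4 7 3 6 9 2 8 1 5 / 6 3 9 5 8 1 7 4 2 / 8 1 2 3 7 4 5 9 6 / 5 4 7 2 6 9 1 8 3 / 7 8 5 9 4 6 3 2 1 / 3 6 1 8 2 5 4 7 9 / 2 9 4 7 1 3 6 5 8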